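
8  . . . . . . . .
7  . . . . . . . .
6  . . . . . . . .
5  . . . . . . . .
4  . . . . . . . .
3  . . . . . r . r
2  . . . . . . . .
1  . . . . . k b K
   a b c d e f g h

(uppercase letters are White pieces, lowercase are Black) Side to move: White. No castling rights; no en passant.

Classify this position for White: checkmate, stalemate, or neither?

White to move; white king on h1.
In check: yes, from the black rook on h3.
King squares — g1: attacked by Kf1; g2: attacked by Kf1; h2: attacked by Bg1.
Legal moves for White: none.
In check with no legal moves → checkmate.

checkmate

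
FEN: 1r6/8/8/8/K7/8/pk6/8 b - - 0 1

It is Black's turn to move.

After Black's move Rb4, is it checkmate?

After Rb4: white king on a4; in check: yes, from the black rook on b4.
White has 2 legal replies: Ka5, Kxb4.
In check but a legal move exists → not checkmate.

no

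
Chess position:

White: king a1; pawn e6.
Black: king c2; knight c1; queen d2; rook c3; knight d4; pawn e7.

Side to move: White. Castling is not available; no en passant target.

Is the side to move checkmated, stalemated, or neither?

White to move; white king on a1.
In check: no.
King squares — b1: attacked by Kc2; a2: attacked by Nc1; b2: attacked by Kc2.
Legal moves for White: none.
Not in check and no legal moves → stalemate.

stalemate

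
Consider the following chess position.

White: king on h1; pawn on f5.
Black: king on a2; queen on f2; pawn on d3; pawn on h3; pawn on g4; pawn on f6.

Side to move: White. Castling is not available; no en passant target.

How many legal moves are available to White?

White to move; king on h1.
In check: no.
Legal moves: none.
Count: 0.

0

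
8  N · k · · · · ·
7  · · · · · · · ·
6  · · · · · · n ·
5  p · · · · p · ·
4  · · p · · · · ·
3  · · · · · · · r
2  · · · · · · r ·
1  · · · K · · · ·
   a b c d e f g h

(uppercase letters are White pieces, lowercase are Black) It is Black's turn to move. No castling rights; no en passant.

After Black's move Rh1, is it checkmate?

After Rh1: white king on d1; in check: yes, from the black rook on h1.
King squares — c1: attacked by Rh1; e1: attacked by Rh1; c2: attacked by Rg2; d2: attacked by Rg2; e2: attacked by Rg2.
White has no legal moves → checkmate.

yes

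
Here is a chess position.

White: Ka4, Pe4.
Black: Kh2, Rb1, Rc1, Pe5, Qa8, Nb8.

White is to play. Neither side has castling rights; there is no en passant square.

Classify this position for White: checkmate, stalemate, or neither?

checkmate

White to move; white king on a4.
In check: yes, from the black queen on a8.
King squares — a3: attacked by Qa8; b3: attacked by Rb1; b4: attacked by Rb1; a5: attacked by Qa8; b5: attacked by Rb1.
Legal moves for White: none.
In check with no legal moves → checkmate.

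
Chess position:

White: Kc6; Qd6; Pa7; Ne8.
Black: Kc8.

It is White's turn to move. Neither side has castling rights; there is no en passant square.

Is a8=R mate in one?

After a8=R: black king on c8; in check: yes, from the white rook on a8.
King squares — b7: attacked by Kc6; c7: attacked by Kc6; d7: attacked by Kc6; b8: attacked by Qd6; d8: attacked by Qd6.
Black has no legal moves → checkmate.

yes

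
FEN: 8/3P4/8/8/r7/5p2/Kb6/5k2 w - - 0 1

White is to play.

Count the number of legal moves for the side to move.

White to move; king on a2.
In check: yes, from the black rook on a4.
Legal moves: Kb3, Kxb2, Kb1.
Count: 3.

3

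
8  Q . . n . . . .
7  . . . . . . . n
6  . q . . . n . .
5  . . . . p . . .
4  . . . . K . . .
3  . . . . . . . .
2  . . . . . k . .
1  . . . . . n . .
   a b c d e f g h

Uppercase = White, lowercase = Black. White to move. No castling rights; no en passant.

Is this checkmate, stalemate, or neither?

White to move; white king on e4.
In check: yes, from the black knight on f6.
Legal moves for White: Kf5, Kxe5, Kd3.
White is in check but has 3 legal moves → neither.

neither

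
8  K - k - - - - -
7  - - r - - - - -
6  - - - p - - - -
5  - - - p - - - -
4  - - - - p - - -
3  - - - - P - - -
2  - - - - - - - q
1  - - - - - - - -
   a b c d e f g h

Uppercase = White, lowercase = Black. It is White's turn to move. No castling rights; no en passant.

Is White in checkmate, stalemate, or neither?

White to move; white king on a8.
In check: no.
King squares — a7: attacked by Rc7; b7: attacked by Rc7; b8: attacked by Kc8.
Legal moves for White: none.
Not in check and no legal moves → stalemate.

stalemate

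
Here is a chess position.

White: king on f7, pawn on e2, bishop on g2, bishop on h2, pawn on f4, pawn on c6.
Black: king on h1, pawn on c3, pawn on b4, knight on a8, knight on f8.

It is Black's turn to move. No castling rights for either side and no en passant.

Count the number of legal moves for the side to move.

Black to move; king on h1.
In check: yes, from the white bishop on g2.
Legal moves: Kxh2, Kxg2.
Count: 2.

2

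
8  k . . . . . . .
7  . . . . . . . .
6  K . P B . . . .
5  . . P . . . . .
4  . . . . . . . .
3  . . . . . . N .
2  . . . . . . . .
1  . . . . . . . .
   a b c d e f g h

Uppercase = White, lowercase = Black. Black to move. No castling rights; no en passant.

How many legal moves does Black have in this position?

0

Black to move; king on a8.
In check: no.
Legal moves: none.
Count: 0.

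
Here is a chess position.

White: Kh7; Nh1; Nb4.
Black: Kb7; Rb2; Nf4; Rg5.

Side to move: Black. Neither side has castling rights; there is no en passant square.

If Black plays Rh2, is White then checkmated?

yes

After Rh2: white king on h7; in check: yes, from the black rook on h2.
King squares — g6: attacked by Nf4; h6: attacked by Rh2; g7: attacked by Rg5; g8: attacked by Rg5; h8: attacked by Rh2.
White has no legal moves → checkmate.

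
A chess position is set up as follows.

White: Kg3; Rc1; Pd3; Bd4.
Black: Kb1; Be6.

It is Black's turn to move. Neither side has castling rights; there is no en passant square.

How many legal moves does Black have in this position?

2

Black to move; king on b1.
In check: yes, from the white rook on c1.
Legal moves: Ka2, Kxc1.
Count: 2.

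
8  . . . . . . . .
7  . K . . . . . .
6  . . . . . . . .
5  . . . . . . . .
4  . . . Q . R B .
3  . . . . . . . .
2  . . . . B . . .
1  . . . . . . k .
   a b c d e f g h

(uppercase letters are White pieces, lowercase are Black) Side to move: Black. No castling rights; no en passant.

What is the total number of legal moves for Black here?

3

Black to move; king on g1.
In check: yes, from the white queen on d4.
Legal moves: Kh2, Kg2, Kh1.
Count: 3.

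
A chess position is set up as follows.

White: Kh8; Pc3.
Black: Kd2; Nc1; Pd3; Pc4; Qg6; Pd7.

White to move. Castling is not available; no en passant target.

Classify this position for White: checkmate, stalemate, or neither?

stalemate

White to move; white king on h8.
In check: no.
King squares — g7: attacked by Qg6; h7: attacked by Qg6; g8: attacked by Qg6.
Legal moves for White: none.
Not in check and no legal moves → stalemate.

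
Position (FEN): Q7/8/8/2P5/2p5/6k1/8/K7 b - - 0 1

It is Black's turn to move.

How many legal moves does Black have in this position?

Black to move; king on g3.
In check: no.
Legal moves: Kh4, Kg4, Kf4, Kh3, Kh2, Kf2, c3.
Count: 7.

7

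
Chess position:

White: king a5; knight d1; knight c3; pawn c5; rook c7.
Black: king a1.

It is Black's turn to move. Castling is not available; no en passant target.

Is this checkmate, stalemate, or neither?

Black to move; black king on a1.
In check: no.
King squares — b1: attacked by Nc3; a2: attacked by Nc3; b2: attacked by Nd1.
Legal moves for Black: none.
Not in check and no legal moves → stalemate.

stalemate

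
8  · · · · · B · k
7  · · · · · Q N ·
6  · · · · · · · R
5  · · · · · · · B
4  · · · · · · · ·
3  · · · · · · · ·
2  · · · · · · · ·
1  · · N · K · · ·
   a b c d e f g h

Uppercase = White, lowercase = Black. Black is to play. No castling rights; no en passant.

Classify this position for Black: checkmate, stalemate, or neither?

checkmate

Black to move; black king on h8.
In check: yes, from the white rook on h6.
King squares — g7: attacked by Qf7; h7: attacked by Rh6; g8: attacked by Qf7.
Legal moves for Black: none.
In check with no legal moves → checkmate.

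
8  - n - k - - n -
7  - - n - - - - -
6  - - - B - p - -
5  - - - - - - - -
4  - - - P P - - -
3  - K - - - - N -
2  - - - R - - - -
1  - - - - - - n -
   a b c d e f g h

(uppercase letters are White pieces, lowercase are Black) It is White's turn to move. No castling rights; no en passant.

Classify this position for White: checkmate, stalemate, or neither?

White to move; white king on b3.
In check: no.
Legal moves for White include: Bf8, Be7+, Bxc7+, Be5, Bc5, Bf4, Bb4, Ba3, Nh5, Nf5, Ne2, Nh1, Nf1, Kc4, Kb4, Ka4, Kc3, Ka3, ... (list truncated; more exist).
White has legal moves and is not in check → neither.

neither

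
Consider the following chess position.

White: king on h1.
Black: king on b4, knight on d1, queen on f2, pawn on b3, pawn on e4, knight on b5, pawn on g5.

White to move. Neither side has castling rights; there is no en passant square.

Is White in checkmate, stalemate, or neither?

stalemate

White to move; white king on h1.
In check: no.
King squares — g1: attacked by Qf2; g2: attacked by Qf2; h2: attacked by Qf2.
Legal moves for White: none.
Not in check and no legal moves → stalemate.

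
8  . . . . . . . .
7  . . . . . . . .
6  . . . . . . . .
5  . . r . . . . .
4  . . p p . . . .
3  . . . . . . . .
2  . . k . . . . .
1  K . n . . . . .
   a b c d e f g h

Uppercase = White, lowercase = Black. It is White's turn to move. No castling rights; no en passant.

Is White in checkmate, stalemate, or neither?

White to move; white king on a1.
In check: no.
King squares — b1: attacked by Kc2; a2: attacked by Nc1; b2: attacked by Kc2.
Legal moves for White: none.
Not in check and no legal moves → stalemate.

stalemate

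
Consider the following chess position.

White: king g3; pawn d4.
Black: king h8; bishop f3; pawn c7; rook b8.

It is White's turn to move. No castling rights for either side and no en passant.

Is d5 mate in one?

no

After d5: black king on h8; in check: no.
Black is not in check, so this cannot be checkmate.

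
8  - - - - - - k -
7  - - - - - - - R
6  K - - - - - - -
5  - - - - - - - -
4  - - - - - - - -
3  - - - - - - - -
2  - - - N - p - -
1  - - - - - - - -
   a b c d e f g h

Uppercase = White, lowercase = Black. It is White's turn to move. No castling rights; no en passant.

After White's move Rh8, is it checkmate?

After Rh8: black king on g8; in check: yes, from the white rook on h8.
Black has 3 legal replies: Kxh8, Kg7, Kf7.
In check but a legal move exists → not checkmate.

no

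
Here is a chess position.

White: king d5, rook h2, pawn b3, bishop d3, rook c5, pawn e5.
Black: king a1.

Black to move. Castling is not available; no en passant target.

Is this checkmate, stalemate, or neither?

stalemate

Black to move; black king on a1.
In check: no.
King squares — b1: attacked by Bd3; a2: attacked by Rh2; b2: attacked by Rh2.
Legal moves for Black: none.
Not in check and no legal moves → stalemate.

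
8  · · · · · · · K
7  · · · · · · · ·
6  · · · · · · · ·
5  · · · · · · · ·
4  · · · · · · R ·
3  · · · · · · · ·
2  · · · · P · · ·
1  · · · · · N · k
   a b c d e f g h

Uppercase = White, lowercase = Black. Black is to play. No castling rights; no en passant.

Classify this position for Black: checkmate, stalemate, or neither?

Black to move; black king on h1.
In check: no.
King squares — g1: attacked by Rg4; g2: attacked by Rg4; h2: attacked by Nf1.
Legal moves for Black: none.
Not in check and no legal moves → stalemate.

stalemate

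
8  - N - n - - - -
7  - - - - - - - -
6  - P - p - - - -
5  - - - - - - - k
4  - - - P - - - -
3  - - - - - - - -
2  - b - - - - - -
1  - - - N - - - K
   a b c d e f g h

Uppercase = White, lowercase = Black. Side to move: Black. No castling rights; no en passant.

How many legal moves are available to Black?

Black to move; king on h5.
In check: no.
Legal moves: Nf7, Nb7, Ne6, Nc6, Kh6, Kg6, Kg5, Kh4, Kg4, Bxd4, Bc3, Ba3, Bc1, Ba1, d5.
Count: 15.

15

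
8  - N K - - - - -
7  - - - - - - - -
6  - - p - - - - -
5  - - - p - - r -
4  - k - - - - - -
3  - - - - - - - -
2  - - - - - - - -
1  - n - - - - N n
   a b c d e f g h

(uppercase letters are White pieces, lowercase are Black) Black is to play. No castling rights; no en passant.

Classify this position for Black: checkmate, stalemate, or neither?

Black to move; black king on b4.
In check: no.
Legal moves for Black include: Rg8+, Rg7, Rg6, Rh5, Rf5, Re5, Rg4, Rg3, Rg2, Rxg1, Kc5, Kb5, Ka5, Kc4, Ka4, Kc3, Kb3, Ka3, ... (list truncated; more exist).
Black has legal moves and is not in check → neither.

neither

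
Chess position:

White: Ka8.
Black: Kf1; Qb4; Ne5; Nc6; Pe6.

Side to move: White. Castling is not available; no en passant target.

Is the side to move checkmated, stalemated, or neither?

stalemate

White to move; white king on a8.
In check: no.
King squares — a7: attacked by Nc6; b7: attacked by Qb4; b8: attacked by Qb4.
Legal moves for White: none.
Not in check and no legal moves → stalemate.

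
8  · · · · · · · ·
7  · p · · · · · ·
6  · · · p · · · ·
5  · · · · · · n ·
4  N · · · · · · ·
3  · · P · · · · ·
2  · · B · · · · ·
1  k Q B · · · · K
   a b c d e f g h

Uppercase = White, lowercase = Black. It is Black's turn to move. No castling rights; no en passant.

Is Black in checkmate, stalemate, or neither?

checkmate

Black to move; black king on a1.
In check: yes, from the white queen on b1.
King squares — b1: attacked by Bc2; a2: attacked by Qb1; b2: attacked by Qb1.
Legal moves for Black: none.
In check with no legal moves → checkmate.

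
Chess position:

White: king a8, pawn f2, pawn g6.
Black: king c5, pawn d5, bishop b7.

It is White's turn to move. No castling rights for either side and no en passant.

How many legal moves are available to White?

White to move; king on a8.
In check: yes, from the black bishop on b7.
Legal moves: Kb8, Kxb7, Ka7.
Count: 3.

3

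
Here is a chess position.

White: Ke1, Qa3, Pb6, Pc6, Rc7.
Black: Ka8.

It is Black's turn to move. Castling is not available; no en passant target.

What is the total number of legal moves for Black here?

Black to move; king on a8.
In check: yes, from the white queen on a3.
Legal moves: Kb8.
Count: 1.

1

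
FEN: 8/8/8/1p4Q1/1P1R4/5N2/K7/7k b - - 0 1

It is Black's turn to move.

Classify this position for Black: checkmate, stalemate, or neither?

stalemate

Black to move; black king on h1.
In check: no.
King squares — g1: attacked by Nf3; g2: attacked by Qg5; h2: attacked by Nf3.
Legal moves for Black: none.
Not in check and no legal moves → stalemate.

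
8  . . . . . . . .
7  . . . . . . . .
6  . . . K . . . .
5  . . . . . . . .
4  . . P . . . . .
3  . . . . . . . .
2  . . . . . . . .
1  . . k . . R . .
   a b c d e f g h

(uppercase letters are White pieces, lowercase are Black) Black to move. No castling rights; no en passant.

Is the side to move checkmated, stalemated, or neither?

Black to move; black king on c1.
In check: yes, from the white rook on f1.
King squares — b1: attacked by Rf1; d1: attacked by Rf1; b2: available; c2: available; d2: available.
Legal moves for Black: Kd2, Kc2, Kb2.
Black is in check but has 3 legal moves → neither.

neither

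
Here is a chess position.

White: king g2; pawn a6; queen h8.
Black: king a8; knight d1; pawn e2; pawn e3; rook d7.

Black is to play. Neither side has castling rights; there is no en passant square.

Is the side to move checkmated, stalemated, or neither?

Black to move; black king on a8.
In check: yes, from the white queen on h8.
King squares — a7: available; b7: attacked by Pa6; b8: attacked by Qh8.
Legal moves for Black: Ka7, Rd8.
Black is in check but has 2 legal moves → neither.

neither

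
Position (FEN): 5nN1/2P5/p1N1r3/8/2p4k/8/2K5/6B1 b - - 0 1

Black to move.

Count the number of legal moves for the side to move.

Black to move; king on h4.
In check: no.
Legal moves: Nh7, Nd7, Ng6, Re8, Re7, Rh6, Rg6, Rf6, Rd6, Rxc6, Re5, Re4, Re3, Re2+, Re1, Kh5, Kg5, Kg4, Kh3, Kg3, a5, c3.
Count: 22.

22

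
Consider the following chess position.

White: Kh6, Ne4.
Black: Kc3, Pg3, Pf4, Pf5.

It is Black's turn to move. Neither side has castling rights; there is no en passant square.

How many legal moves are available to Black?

Black to move; king on c3.
In check: yes, from the white knight on e4.
Legal moves: Kd4, Kc4, Kb4, Kd3, Kb3, Kc2, Kb2, fxe4.
Count: 8.

8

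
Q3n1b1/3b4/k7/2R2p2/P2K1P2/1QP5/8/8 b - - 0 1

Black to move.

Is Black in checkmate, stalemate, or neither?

checkmate

Black to move; black king on a6.
In check: yes, from the white queen on a8.
King squares — a5: attacked by Rc5; b5: attacked by Qb3; b6: attacked by Qb3; a7: attacked by Qa8; b7: attacked by Qb3.
Legal moves for Black: none.
In check with no legal moves → checkmate.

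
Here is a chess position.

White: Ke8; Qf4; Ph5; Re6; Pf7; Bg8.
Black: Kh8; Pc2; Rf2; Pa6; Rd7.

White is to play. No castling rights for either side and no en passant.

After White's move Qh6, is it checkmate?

yes

After Qh6: black king on h8; in check: yes, from the white queen on h6.
King squares — g7: attacked by Qh6; h7: attacked by Qh6; g8: attacked by Pf7.
Black has no legal moves → checkmate.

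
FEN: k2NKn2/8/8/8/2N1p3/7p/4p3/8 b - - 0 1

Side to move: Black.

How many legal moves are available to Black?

Black to move; king on a8.
In check: no.
Legal moves: Nh7, Nd7, Ng6, Ne6, Kb8, Ka7, e3, h2, e1=Q, e1=R, e1=B, e1=N.
Count: 12.

12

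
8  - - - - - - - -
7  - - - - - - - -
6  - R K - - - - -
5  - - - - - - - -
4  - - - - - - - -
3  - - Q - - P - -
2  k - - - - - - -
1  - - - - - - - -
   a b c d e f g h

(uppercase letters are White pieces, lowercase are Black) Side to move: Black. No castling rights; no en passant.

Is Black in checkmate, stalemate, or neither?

stalemate

Black to move; black king on a2.
In check: no.
King squares — a1: attacked by Qc3; b1: attacked by Rb6; b2: attacked by Qc3; a3: attacked by Qc3; b3: attacked by Qc3.
Legal moves for Black: none.
Not in check and no legal moves → stalemate.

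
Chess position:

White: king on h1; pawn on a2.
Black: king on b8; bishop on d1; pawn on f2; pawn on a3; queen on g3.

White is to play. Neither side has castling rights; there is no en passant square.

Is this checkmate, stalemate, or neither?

stalemate

White to move; white king on h1.
In check: no.
King squares — g1: attacked by Pf2; g2: attacked by Qg3; h2: attacked by Qg3.
Legal moves for White: none.
Not in check and no legal moves → stalemate.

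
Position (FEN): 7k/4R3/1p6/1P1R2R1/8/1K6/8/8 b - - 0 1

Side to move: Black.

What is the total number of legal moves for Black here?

Black to move; king on h8.
In check: no.
Legal moves: none.
Count: 0.

0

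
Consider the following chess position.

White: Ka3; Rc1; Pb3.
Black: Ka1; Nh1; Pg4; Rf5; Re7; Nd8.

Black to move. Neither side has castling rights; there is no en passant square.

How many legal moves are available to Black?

0

Black to move; king on a1.
In check: yes, from the white rook on c1.
Legal moves: none.
Count: 0.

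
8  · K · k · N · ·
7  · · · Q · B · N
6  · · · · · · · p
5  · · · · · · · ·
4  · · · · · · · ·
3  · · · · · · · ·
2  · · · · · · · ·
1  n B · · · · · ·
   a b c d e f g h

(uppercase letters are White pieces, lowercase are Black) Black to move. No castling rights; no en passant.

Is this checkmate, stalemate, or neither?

Black to move; black king on d8.
In check: yes, from the white queen on d7.
King squares — c7: attacked by Qd7; d7: attacked by Nf8; e7: attacked by Qd7; c8: attacked by Qd7; e8: attacked by Qd7.
Legal moves for Black: none.
In check with no legal moves → checkmate.

checkmate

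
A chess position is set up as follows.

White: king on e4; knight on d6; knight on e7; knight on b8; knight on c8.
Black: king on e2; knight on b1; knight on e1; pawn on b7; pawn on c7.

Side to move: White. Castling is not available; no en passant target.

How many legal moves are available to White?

21

White to move; king on e4.
In check: no.
Legal moves: Na7, Nb6, Nd7, Nbc6, Na6, Ng8, Ng6, Nec6, Nef5, Nd5, Ne8, Nf7, Nxb7, Ndf5, Nb5, Nc4, Kf5, Ke5, Kd5, Kf4, Kd4.
Count: 21.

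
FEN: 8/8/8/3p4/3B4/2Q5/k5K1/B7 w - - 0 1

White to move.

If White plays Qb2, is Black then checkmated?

After Qb2: black king on a2; in check: yes, from the white queen on b2.
King squares — a1: attacked by Qb2; b1: attacked by Qb2; b2: attacked by Ba1; a3: attacked by Qb2; b3: attacked by Qb2.
Black has no legal moves → checkmate.

yes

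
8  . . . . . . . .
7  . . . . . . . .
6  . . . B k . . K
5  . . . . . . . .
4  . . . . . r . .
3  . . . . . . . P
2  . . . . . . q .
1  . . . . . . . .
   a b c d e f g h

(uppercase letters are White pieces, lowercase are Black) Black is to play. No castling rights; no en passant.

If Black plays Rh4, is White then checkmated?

yes

After Rh4: white king on h6; in check: yes, from the black rook on h4.
King squares — g5: attacked by Qg2; h5: attacked by Rh4; g6: attacked by Qg2; g7: attacked by Qg2; h7: attacked by Rh4.
White has no legal moves → checkmate.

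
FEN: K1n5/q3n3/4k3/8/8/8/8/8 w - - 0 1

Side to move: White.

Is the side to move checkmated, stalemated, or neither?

White to move; white king on a8.
In check: yes, from the black queen on a7.
King squares — a7: attacked by Nc8; b7: attacked by Qa7; b8: attacked by Qa7.
Legal moves for White: none.
In check with no legal moves → checkmate.

checkmate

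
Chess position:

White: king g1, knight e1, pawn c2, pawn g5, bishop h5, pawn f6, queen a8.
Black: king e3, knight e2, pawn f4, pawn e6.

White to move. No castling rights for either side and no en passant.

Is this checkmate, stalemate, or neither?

White to move; white king on g1.
In check: yes, from the black knight on e2.
King squares — f1: available; h1: available; f2: attacked by Ke3; g2: available; h2: available.
Legal moves for White: Kh2, Kg2, Kh1, Kf1, Bxe2.
White is in check but has 5 legal moves → neither.

neither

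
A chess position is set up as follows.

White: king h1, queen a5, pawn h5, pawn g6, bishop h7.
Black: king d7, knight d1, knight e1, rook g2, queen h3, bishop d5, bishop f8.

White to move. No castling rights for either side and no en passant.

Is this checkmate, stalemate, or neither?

checkmate

White to move; white king on h1.
In check: yes, from the black queen on h3.
King squares — g1: attacked by Rg2; g2: attacked by Ne1; h2: attacked by Rg2.
Legal moves for White: none.
In check with no legal moves → checkmate.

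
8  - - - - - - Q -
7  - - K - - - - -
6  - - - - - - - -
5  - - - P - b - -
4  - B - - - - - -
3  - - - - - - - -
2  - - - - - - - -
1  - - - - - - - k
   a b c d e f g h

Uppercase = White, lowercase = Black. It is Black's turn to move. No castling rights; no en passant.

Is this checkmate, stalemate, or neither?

Black to move; black king on h1.
In check: no.
Legal moves for Black: Bc8, Bh7, Bd7, Bg6, Be6, Bg4, Be4, Bh3, Bd3, Bc2, Bb1, Kh2.
Black has 12 legal moves and is not in check → neither.

neither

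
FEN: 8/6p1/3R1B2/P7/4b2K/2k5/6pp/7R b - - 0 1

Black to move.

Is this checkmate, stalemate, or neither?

neither

Black to move; black king on c3.
In check: yes, from the white bishop on f6.
King squares — b2: attacked by Bf6; c2: available; d2: attacked by Rd6; b3: available; d3: attacked by Rd6; b4: available; c4: available; d4: attacked by Rd6.
Legal moves for Black: Kc4, Kb4, Kb3, Kc2, gxf6.
Black is in check but has 5 legal moves → neither.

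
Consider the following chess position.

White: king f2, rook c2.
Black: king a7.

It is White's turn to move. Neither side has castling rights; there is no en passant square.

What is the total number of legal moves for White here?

19

White to move; king on f2.
In check: no.
Legal moves: Kg3, Kf3, Ke3, Kg2, Ke2, Kg1, Kf1, Ke1, Rc8, Rc7+, Rc6, Rc5, Rc4, Rc3, Re2, Rd2, Rb2, Ra2+, Rc1.
Count: 19.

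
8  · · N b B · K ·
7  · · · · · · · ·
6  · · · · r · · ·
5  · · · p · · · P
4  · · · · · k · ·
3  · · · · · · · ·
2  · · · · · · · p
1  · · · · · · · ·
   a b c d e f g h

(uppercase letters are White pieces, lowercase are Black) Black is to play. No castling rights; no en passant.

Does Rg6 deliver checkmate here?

no

After Rg6: white king on g8; in check: yes, from the black rook on g6.
White has 6 legal replies: Kh8, Kf8, Kh7, Kf7, Bxg6, hxg6.
In check but a legal move exists → not checkmate.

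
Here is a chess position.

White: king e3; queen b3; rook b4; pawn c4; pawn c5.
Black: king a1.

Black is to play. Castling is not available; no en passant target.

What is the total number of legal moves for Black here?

0

Black to move; king on a1.
In check: no.
Legal moves: none.
Count: 0.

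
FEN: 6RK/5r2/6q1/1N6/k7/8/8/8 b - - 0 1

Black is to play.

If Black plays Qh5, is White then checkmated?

After Qh5: white king on h8; in check: yes, from the black queen on h5.
King squares — g7: attacked by Rf7; h7: attacked by Qh5; g8: own rook.
White has no legal moves → checkmate.

yes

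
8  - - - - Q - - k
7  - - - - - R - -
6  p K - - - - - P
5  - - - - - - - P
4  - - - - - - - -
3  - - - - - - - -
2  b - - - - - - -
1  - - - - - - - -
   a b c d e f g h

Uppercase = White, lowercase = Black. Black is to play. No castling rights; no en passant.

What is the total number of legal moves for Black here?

0

Black to move; king on h8.
In check: yes, from the white queen on e8.
Legal moves: none.
Count: 0.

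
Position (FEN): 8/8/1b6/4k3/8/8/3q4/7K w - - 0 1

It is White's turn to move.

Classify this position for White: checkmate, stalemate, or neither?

stalemate

White to move; white king on h1.
In check: no.
King squares — g1: attacked by Bb6; g2: attacked by Qd2; h2: attacked by Qd2.
Legal moves for White: none.
Not in check and no legal moves → stalemate.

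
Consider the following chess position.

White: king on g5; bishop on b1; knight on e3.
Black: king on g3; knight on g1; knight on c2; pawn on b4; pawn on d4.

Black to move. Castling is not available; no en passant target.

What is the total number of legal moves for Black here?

14

Black to move; king on g3.
In check: no.
Legal moves: Kh3, Kf3, Kh2, Kf2, Nxe3, Na3, Ne1, Na1, Nh3+, Nf3+, Ne2, dxe3, d3, b3.
Count: 14.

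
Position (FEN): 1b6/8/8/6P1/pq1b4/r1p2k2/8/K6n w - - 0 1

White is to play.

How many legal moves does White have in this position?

White to move; king on a1.
In check: yes, from the black rook on a3.
Legal moves: none.
Count: 0.

0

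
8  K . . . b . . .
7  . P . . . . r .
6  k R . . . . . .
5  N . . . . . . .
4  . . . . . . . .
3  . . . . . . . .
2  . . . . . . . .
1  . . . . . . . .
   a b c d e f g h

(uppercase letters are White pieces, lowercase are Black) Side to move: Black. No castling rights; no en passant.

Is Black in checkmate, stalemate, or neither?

Black to move; black king on a6.
In check: yes, from the white rook on b6.
King squares — a5: available; b5: attacked by Rb6; b6: available; a7: attacked by Ka8; b7: attacked by Na5.
Legal moves for Black: Kxb6, Kxa5.
Black is in check but has 2 legal moves → neither.

neither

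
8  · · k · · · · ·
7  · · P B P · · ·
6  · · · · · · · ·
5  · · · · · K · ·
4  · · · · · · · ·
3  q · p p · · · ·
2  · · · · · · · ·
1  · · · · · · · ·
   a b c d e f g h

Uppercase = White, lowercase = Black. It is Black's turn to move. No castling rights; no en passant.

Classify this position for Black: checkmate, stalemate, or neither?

neither

Black to move; black king on c8.
In check: yes, from the white bishop on d7.
King squares — b7: available; c7: available; d7: available; b8: attacked by Pc7; d8: attacked by Pc7.
Legal moves for Black: Kxd7, Kxc7, Kb7.
Black is in check but has 3 legal moves → neither.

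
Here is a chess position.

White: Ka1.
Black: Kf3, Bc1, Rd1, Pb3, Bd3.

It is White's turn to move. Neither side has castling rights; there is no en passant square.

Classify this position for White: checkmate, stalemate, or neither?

stalemate

White to move; white king on a1.
In check: no.
King squares — b1: attacked by Bd3; a2: attacked by Pb3; b2: attacked by Bc1.
Legal moves for White: none.
Not in check and no legal moves → stalemate.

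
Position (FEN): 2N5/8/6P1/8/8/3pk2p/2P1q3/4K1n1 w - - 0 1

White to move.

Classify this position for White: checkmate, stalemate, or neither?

White to move; white king on e1.
In check: yes, from the black queen on e2.
King squares — d1: attacked by Qe2; f1: attacked by Qe2; d2: attacked by Qe2; e2: attacked by Ng1; f2: attacked by Qe2.
Legal moves for White: none.
In check with no legal moves → checkmate.

checkmate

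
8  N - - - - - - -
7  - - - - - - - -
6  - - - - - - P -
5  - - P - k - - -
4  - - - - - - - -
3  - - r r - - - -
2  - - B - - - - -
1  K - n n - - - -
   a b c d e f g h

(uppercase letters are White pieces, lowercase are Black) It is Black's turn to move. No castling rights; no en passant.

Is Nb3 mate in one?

no

After Nb3: white king on a1; in check: yes, from the black knight on b3.
White has 3 legal replies: Ka2, Kb1, Bxb3.
In check but a legal move exists → not checkmate.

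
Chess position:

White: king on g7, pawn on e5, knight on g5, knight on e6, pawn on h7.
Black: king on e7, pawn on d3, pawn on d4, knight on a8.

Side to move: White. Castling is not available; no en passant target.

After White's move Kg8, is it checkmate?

no

After Kg8: black king on e7; in check: no.
Black is not in check, so this cannot be checkmate.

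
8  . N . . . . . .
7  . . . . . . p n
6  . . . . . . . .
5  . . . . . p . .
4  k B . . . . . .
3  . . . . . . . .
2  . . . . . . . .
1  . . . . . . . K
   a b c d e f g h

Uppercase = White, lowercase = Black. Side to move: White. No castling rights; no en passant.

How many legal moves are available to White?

15

White to move; king on h1.
In check: no.
Legal moves: Nd7, Nc6, Na6, Bf8, Be7, Bd6, Bc5, Ba5, Bc3, Ba3, Bd2, Be1, Kh2, Kg2, Kg1.
Count: 15.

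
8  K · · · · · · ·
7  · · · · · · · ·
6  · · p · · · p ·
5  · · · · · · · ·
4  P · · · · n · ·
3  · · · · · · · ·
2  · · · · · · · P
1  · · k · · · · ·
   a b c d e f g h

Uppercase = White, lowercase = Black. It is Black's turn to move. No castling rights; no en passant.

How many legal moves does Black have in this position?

14

Black to move; king on c1.
In check: no.
Legal moves: Ne6, Nh5, Nd5, Nh3, Nd3, Ng2, Ne2, Kd2, Kc2, Kb2, Kd1, Kb1, g5, c5.
Count: 14.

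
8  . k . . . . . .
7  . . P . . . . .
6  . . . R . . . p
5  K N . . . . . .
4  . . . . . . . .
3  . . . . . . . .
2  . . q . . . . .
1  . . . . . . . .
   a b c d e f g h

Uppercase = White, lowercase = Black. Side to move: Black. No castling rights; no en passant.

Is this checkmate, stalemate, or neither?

neither

Black to move; black king on b8.
In check: yes, from the white pawn on c7.
King squares — a7: attacked by Nb5; b7: available; c7: attacked by Nb5; a8: available; c8: available.
Legal moves for Black: Kc8, Ka8, Kb7, Qxc7+.
Black is in check but has 4 legal moves → neither.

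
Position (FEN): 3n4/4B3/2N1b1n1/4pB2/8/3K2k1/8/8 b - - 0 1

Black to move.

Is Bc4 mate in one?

After Bc4: white king on d3; in check: yes, from the black bishop on c4.
White has 6 legal replies: Ke4, Kxc4, Ke3, Kc3, Kd2, Kc2.
In check but a legal move exists → not checkmate.

no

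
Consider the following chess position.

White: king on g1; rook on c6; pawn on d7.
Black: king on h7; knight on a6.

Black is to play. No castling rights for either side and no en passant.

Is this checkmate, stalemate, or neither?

neither

Black to move; black king on h7.
In check: no.
Legal moves for Black: Kh8, Kg8, Kg7, Nb8, Nc7, Nc5, Nb4.
Black has 7 legal moves and is not in check → neither.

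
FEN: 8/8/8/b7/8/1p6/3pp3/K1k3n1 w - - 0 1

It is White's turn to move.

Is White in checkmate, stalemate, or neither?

White to move; white king on a1.
In check: no.
King squares — b1: attacked by Kc1; a2: attacked by Pb3; b2: attacked by Kc1.
Legal moves for White: none.
Not in check and no legal moves → stalemate.

stalemate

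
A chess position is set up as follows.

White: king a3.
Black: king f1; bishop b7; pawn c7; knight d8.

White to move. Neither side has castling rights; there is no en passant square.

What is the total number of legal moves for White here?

5

White to move; king on a3.
In check: no.
Legal moves: Kb4, Ka4, Kb3, Kb2, Ka2.
Count: 5.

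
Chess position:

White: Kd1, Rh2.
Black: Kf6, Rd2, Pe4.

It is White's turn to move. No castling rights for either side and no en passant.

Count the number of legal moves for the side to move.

4

White to move; king on d1.
In check: yes, from the black rook on d2.
Legal moves: Kxd2, Ke1, Kc1, Rxd2.
Count: 4.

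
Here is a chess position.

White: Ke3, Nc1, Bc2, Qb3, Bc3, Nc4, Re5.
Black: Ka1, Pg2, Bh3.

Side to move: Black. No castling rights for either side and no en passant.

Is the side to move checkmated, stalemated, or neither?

checkmate

Black to move; black king on a1.
In check: yes, from the white bishop on c3.
King squares — b1: attacked by Bc2; a2: attacked by Nc1; b2: attacked by Qb3.
Legal moves for Black: none.
In check with no legal moves → checkmate.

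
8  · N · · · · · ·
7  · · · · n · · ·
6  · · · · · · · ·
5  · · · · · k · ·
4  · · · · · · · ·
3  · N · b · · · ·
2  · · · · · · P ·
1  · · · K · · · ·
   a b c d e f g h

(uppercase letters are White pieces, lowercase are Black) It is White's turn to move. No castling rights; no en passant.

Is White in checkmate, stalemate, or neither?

neither

White to move; white king on d1.
In check: no.
Legal moves for White: Nd7, Nc6, Na6, Nc5, Na5, Nd4+, Nd2, Nc1, Na1, Kd2, Ke1, Kc1, g3, g4+.
White has 14 legal moves and is not in check → neither.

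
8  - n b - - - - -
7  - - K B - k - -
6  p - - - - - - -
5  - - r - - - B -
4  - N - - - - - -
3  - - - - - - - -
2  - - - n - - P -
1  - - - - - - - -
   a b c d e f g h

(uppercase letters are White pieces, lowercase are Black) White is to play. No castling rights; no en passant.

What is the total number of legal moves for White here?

6

White to move; king on c7.
In check: yes, from the black rook on c5.
Legal moves: Kd8, Kxb8, Kd6, Kb6, Bc6, Nc6.
Count: 6.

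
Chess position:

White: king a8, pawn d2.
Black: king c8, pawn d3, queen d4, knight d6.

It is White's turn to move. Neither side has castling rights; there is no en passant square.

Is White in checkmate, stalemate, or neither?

stalemate

White to move; white king on a8.
In check: no.
King squares — a7: attacked by Qd4; b7: attacked by Nd6; b8: attacked by Kc8.
Legal moves for White: none.
Not in check and no legal moves → stalemate.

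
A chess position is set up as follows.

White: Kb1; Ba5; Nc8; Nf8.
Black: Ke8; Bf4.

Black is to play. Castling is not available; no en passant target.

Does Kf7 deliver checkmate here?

After Kf7: white king on b1; in check: no.
White is not in check, so this cannot be checkmate.

no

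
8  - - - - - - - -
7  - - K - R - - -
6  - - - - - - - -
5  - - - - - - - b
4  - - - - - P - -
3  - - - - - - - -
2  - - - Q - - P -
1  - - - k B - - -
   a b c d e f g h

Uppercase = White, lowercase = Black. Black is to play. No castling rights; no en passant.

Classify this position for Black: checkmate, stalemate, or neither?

checkmate

Black to move; black king on d1.
In check: yes, from the white queen on d2.
King squares — c1: attacked by Qd2; e1: attacked by Qd2; c2: attacked by Qd2; d2: attacked by Be1; e2: attacked by Qd2.
Legal moves for Black: none.
In check with no legal moves → checkmate.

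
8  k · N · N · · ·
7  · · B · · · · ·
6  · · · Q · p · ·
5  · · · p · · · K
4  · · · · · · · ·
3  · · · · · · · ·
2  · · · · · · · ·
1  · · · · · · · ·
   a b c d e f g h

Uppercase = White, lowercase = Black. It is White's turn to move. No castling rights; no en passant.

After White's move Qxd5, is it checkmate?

yes

After Qxd5: black king on a8; in check: yes, from the white queen on d5.
King squares — a7: attacked by Nc8; b7: attacked by Qd5; b8: attacked by Bc7.
Black has no legal moves → checkmate.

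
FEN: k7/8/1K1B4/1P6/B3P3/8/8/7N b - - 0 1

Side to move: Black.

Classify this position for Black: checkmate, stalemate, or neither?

Black to move; black king on a8.
In check: no.
King squares — a7: attacked by Kb6; b7: attacked by Kb6; b8: attacked by Bd6.
Legal moves for Black: none.
Not in check and no legal moves → stalemate.

stalemate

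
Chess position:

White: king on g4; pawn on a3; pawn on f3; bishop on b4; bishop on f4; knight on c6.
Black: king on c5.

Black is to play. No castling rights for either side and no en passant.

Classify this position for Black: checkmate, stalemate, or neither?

neither

Black to move; black king on c5.
In check: yes, from the white bishop on b4.
Legal moves for Black: Kxc6, Kb6, Kd5, Kb5, Kc4.
Black is in check but has 5 legal moves → neither.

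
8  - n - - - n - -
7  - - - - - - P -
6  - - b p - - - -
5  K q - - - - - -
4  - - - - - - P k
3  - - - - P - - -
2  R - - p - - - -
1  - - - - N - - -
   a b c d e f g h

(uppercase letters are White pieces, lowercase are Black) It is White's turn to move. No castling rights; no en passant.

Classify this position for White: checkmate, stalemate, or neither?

White to move; white king on a5.
In check: yes, from the black queen on b5.
King squares — a4: attacked by Qb5; b4: attacked by Qb5; b5: attacked by Bc6; a6: attacked by Qb5; b6: attacked by Qb5.
Legal moves for White: none.
In check with no legal moves → checkmate.

checkmate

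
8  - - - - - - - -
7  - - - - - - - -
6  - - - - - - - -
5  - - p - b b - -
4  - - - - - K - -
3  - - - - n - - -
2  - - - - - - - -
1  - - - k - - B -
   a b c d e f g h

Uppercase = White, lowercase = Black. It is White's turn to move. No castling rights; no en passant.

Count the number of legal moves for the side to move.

White to move; king on f4.
In check: yes, from the black bishop on e5.
Legal moves: Kg5, Kxe5, Kf3, Kxe3.
Count: 4.

4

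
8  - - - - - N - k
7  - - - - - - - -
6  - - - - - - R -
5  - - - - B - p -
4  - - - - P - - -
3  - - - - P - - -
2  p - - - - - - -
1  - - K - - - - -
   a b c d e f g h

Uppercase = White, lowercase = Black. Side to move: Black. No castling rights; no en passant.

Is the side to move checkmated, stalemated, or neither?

Black to move; black king on h8.
In check: yes, from the white bishop on e5.
King squares — g7: attacked by Be5; h7: attacked by Nf8; g8: attacked by Rg6.
Legal moves for Black: none.
In check with no legal moves → checkmate.

checkmate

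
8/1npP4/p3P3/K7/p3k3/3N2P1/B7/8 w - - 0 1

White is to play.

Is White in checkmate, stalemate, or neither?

White to move; white king on a5.
In check: yes, from the black knight on b7.
Legal moves for White: Kxa6, Kb4, Kxa4.
White is in check but has 3 legal moves → neither.

neither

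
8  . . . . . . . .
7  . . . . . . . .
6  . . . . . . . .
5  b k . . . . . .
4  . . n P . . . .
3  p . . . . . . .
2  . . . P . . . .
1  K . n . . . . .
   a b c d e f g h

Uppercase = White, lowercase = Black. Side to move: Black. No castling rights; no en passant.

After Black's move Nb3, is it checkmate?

no

After Nb3: white king on a1; in check: yes, from the black knight on b3.
White has 2 legal replies: Ka2, Kb1.
In check but a legal move exists → not checkmate.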